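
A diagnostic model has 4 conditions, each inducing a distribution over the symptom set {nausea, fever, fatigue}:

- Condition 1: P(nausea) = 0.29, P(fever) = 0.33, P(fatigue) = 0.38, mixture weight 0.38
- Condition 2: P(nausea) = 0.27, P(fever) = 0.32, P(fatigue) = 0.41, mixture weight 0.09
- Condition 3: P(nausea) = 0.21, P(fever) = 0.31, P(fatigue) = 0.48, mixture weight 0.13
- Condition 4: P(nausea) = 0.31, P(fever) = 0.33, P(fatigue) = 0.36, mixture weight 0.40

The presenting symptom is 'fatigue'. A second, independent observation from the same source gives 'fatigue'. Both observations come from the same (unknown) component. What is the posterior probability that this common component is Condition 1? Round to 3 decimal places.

0.361

Apply Bayes' rule: the posterior for each component is proportional to its prior times its likelihood at x.
Since both observations come from the same component, the likelihood for component k is f_k(x₁)·f_k(x₂).
  p_1 = [P(fatigue | comp) = 0.38] × [0.38] = 0.1444
  p_2 = [P(fatigue | comp) = 0.41] × [0.41] = 0.1681
  p_3 = [P(fatigue | comp) = 0.48] × [0.48] = 0.2304
  p_4 = [P(fatigue | comp) = 0.36] × [0.36] = 0.1296
Multiply by the mixture weights:
  π_1·p_1 = 0.38 × 0.1444 = 0.054872
  π_2·p_2 = 0.09 × 0.1681 = 0.015129
  π_3·p_3 = 0.13 × 0.2304 = 0.029952
  π_4·p_4 = 0.40 × 0.1296 = 0.05184
Sum: 0.054872 + 0.015129 + 0.029952 + 0.05184 = 0.151793
So the posterior for Condition 1 is 0.054872 / 0.151793 ≈ 0.361.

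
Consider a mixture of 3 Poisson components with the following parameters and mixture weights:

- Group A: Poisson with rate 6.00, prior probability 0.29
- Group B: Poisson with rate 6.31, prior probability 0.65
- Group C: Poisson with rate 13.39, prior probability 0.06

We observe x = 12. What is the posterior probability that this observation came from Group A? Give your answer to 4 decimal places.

Apply Bayes' rule: the posterior for each component is proportional to its prior times its likelihood at x.
Poisson probabilities:
  p_A = e^(−6.00)·6.00^12/12! = 0.0112645
  p_B = e^(−6.31)·6.31^12/12! = 0.0151223
  p_C = e^(−13.39)·13.39^12/12! = 0.106127
Unnormalised posteriors:
  P(Z=A)·p_A = 0.29 × 0.0112645 = 0.0032667
  P(Z=B)·p_B = 0.65 × 0.0151223 = 0.00982948
  P(Z=C)·p_C = 0.06 × 0.106127 = 0.00636763
Marginal: 0.0032667 + 0.00982948 + 0.00636763 = 0.0194638
Responsibility of Group A: 0.0032667 / 0.0194638 ≈ 0.1678

0.1678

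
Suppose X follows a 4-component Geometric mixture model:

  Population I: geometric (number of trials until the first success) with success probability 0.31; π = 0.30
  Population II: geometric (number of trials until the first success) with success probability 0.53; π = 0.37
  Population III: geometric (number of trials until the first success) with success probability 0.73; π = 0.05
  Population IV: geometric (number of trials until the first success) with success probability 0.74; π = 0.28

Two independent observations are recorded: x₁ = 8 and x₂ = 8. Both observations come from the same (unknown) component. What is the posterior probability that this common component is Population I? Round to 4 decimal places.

Apply Bayes' rule: the posterior for each component is proportional to its prior times its likelihood at x.
Since both observations come from the same component, the likelihood for component k is f_k(x₁)·f_k(x₂).
  L_I = [0.31·(1−0.31)^7 = 0.31·0.0744635 = 0.0230837] × [0.0230837] = 0.000532857
  L_II = [0.53·(1−0.53)^7 = 0.53·0.00506623 = 0.0026851] × [0.0026851] = 7.20978e-06
  L_III = [0.73·(1−0.73)^7 = 0.73·0.000104604 = 7.63606e-05] × [7.63606e-05] = 5.83094e-09
  L_IV = [0.74·(1−0.74)^7 = 0.74·8.03181e-05 = 5.94354e-05] × [5.94354e-05] = 3.53257e-09
Prior × likelihood for each component:
  P(Z=I)·L_I = 0.30 × 0.000532857 = 0.000159857
  P(Z=II)·L_II = 0.37 × 7.20978e-06 = 2.66762e-06
  P(Z=III)·L_III = 0.05 × 5.83094e-09 = 2.91547e-10
  P(Z=IV)·L_IV = 0.28 × 3.53257e-09 = 9.89119e-10
Evidence: 0.000159857 + 2.66762e-06 + 2.91547e-10 + 9.89119e-10 = 0.000162526
P(Population I | data) = 0.000159857 / 0.000162526 ≈ 0.9836

0.9836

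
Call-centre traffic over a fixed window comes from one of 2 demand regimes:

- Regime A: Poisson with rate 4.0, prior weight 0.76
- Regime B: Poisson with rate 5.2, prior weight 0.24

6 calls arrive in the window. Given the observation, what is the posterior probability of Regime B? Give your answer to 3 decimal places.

By Bayes' theorem, P(k | x) = w_k f_k(x) / Σ_j w_j f_j(x).
Component likelihoods at x = 6 calls:
  f_A = e^(−4.0)·4.0^6/6! = 0.104196
  f_B = e^(−5.2)·5.2^6/6! = 0.15148
Multiply by the mixture weights:
  w_A·f_A = 0.76 × 0.104196 = 0.0791887
  w_B·f_B = 0.24 × 0.15148 = 0.0363553
Sum: 0.0791887 + 0.0363553 = 0.115544
P(Regime B | the observation) ≈ 0.315

0.315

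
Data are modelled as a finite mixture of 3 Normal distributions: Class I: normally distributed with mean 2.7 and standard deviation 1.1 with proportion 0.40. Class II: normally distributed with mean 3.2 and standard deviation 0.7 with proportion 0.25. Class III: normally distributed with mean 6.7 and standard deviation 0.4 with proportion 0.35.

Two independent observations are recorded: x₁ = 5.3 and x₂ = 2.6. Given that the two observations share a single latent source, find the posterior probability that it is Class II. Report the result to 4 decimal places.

0.1630

Posterior ∝ prior × likelihood, so P(k | x) ∝ π_k f_k(x); normalise over all components.
Since both observations come from the same component, the likelihood for component k is f_k(x₁)·f_k(x₂).
  L_I = [0.0222006] × [0.361179] = 0.00801839
  L_II = [0.00633121] × [0.394707] = 0.00249898
  L_III = [0.00218171] × [1.53045e-23] = 3.33898e-26
Unnormalised posteriors:
  π_I·L_I = 0.40 × 0.00801839 = 0.00320735
  π_II·L_II = 0.25 × 0.00249898 = 0.000624744
  π_III·L_III = 0.35 × 3.33898e-26 = 1.16864e-26
Sum: 0.00320735 + 0.000624744 + 1.16864e-26 = 0.0038321
Responsibility of Class II: 0.000624744 / 0.0038321 ≈ 0.1630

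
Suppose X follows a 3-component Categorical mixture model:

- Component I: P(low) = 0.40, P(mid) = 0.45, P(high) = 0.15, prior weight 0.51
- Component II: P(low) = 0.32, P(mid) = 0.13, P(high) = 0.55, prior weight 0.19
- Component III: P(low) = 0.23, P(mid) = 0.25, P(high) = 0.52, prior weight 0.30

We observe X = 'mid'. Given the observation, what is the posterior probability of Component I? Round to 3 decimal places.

0.697

By Bayes' theorem, P(k | x) = P(Z=k) f_k(x) / Σ_j P(Z=j) f_j(x).
Evaluate each component's likelihood at the observed value:
  p_I = P(mid | comp) = 0.45
  p_II = P(mid | comp) = 0.13
  p_III = P(mid | comp) = 0.25
Unnormalised posteriors:
  P(Z=I)·p_I = 0.51 × 0.45 = 0.2295
  P(Z=II)·p_II = 0.19 × 0.13 = 0.0247
  P(Z=III)·p_III = 0.30 × 0.25 = 0.075
Evidence: 0.2295 + 0.0247 + 0.075 = 0.3292
P(Component I | the observation) ≈ 0.697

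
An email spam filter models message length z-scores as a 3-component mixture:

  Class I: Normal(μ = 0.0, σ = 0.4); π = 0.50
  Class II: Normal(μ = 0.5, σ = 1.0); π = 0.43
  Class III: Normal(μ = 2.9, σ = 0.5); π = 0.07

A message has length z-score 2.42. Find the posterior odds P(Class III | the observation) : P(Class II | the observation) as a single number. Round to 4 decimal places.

1.2973

The posterior odds equal the prior odds times the likelihood ratio: (w_i/w_j)·(f_i(x)/f_j(x)).
Normal densities:
  L_I = (1/(0.4·√(2π)))·exp(−(2.42−0.0)²/(2·0.4²)) = 0.997356·exp(-18.30125) = 1.12388e-08
  L_II = (1/(1.0·√(2π)))·exp(−(2.42−0.5)²/(2·1.0²)) = 0.398942·exp(-1.84320) = 0.0631566
  L_III = (1/(0.5·√(2π)))·exp(−(2.42−2.9)²/(2·0.5²)) = 0.797885·exp(-0.46080) = 0.503289
Posterior odds = (w_III·L_III) / (w_II·L_II) = (0.07·0.503289) / (0.43·0.0631566) = 0.0352302 / 0.0271573 ≈ 1.2973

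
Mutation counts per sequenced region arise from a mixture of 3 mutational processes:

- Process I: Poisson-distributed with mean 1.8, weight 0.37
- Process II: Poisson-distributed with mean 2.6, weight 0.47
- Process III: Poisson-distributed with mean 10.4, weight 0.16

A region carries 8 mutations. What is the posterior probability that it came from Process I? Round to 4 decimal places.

The responsibility of component k is P(Z=k) f_k(x) divided by Σ_j P(Z=j) f_j(x).
Poisson probabilities:
  L_I = 0.000451783
  L_II = 0.00384681
  L_III = 0.103296
Weight by the priors:
  P(Z=I)·L_I = 0.37 × 0.000451783 = 0.00016716
  P(Z=II)·L_II = 0.47 × 0.00384681 = 0.001808
  P(Z=III)·L_III = 0.16 × 0.103296 = 0.0165274
Evidence: 0.00016716 + 0.001808 + 0.0165274 = 0.0185025
P(Process I | the observation) ≈ 0.0090

0.0090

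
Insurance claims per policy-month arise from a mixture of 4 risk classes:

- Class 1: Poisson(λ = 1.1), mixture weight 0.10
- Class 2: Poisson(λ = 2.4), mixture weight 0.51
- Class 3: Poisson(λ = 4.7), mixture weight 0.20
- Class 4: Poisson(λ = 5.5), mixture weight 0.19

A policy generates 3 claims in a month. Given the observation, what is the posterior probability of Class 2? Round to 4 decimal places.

0.6383

P(component k | x) = π_k·f_k(x) / marginal(x), where marginal(x) = Σ_j π_j·f_j(x).
Poisson probabilities:
  p_1 = e^(−1.1)·1.1^3/3! = 0.0738419
  p_2 = e^(−2.4)·2.4^3/3! = 0.209014
  p_3 = e^(−4.7)·4.7^3/3! = 0.157383
  p_4 = e^(−5.5)·5.5^3/3! = 0.113323
Weight by the priors:
  π_1·p_1 = 0.10 × 0.0738419 = 0.00738419
  π_2·p_2 = 0.51 × 0.209014 = 0.106597
  π_3·p_3 = 0.20 × 0.157383 = 0.0314766
  π_4·p_4 = 0.19 × 0.113323 = 0.0215313
Sum: 0.00738419 + 0.106597 + 0.0314766 + 0.0215313 = 0.166989
P(Class 2 | 3 claims) ≈ 0.6383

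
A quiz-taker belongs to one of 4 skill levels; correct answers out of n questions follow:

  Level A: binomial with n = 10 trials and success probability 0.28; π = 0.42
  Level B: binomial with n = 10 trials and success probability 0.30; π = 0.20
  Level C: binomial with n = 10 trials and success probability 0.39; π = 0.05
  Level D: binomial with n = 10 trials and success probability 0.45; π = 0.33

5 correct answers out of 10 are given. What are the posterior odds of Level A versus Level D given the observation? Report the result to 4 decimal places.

0.4564

Since P(k|x) ∝ P(Z=k) f_k(x), the posterior odds are P(Z=i) f_i(x) / (P(Z=j) f_j(x)).
Component likelihoods at x = 5 correct answers out of 10:
  L_A = 0.0839176
  L_B = 0.102919
  L_C = 0.192032
  L_D = 0.234033
Posterior odds = (P(Z=A)·L_A) / (P(Z=D)·L_D) = (0.42·0.0839176) / (0.33·0.234033) = 0.0352454 / 0.0772308 ≈ 0.4564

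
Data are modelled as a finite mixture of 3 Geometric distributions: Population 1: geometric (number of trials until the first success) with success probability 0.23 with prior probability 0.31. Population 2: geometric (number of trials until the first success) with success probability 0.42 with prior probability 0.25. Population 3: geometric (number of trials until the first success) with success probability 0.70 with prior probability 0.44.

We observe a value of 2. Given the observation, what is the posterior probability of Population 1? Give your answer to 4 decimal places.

Posterior ∝ prior × likelihood, so P(k | x) ∝ π_k f_k(x); normalise over all components.
Evaluate each component's likelihood at the observed value:
  L_1 = 0.1771
  L_2 = 0.2436
  L_3 = 0.21
Prior × likelihood for each component:
  π_1·L_1 = 0.31 × 0.1771 = 0.054901
  π_2·L_2 = 0.25 × 0.2436 = 0.0609
  π_3·L_3 = 0.44 × 0.21 = 0.0924
Evidence: 0.054901 + 0.0609 + 0.0924 = 0.208201
So the posterior for Population 1 is 0.054901 / 0.208201 ≈ 0.2637.

0.2637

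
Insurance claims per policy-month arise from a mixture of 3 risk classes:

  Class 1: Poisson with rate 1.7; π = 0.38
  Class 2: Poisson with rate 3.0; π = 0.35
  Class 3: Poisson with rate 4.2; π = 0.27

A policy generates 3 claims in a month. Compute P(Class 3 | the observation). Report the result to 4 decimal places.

Apply Bayes' rule: the posterior for each component is proportional to its prior times its likelihood at x.
Poisson probabilities:
  f_1 = e^(−1.7)·1.7^3/3! = 0.149587
  f_2 = e^(−3.0)·3.0^3/3! = 0.224042
  f_3 = e^(−4.2)·4.2^3/3! = 0.185165
Weight by the priors:
  π_1·f_1 = 0.38 × 0.149587 = 0.0568432
  π_2·f_2 = 0.35 × 0.224042 = 0.0784146
  π_3·f_3 = 0.27 × 0.185165 = 0.0499947
Normaliser: 0.0568432 + 0.0784146 + 0.0499947 = 0.185252
Responsibility of Class 3: 0.0499947 / 0.185252 ≈ 0.2699

0.2699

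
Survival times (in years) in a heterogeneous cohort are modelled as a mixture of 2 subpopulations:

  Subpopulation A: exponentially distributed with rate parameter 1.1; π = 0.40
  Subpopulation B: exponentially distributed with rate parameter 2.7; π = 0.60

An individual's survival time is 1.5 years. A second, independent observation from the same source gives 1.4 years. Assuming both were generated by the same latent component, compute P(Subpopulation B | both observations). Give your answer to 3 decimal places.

The responsibility of component k is π_k f_k(x) divided by Σ_j π_j f_j(x).
Since both observations come from the same component, the likelihood for component k is f_k(x₁)·f_k(x₂).
  p_A = [0.211255] × [0.235819] = 0.049818
  p_B = [0.0470404] × [0.0616213] = 0.00289869
Unnormalised posteriors:
  π_A·p_A = 0.40 × 0.049818 = 0.0199272
  π_B·p_B = 0.60 × 0.00289869 = 0.00173921
Normaliser: 0.0199272 + 0.00173921 = 0.0216664
So the posterior for Subpopulation B is 0.00173921 / 0.0216664 ≈ 0.080.

0.080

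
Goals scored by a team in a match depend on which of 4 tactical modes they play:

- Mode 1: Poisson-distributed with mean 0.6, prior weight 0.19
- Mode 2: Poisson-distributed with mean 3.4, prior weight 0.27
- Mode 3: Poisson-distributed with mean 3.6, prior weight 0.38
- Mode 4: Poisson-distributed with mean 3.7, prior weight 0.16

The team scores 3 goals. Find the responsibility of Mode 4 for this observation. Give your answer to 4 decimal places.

0.1888

Apply Bayes' rule: the posterior for each component is proportional to its prior times its likelihood at x.
Evaluate each component's likelihood at the observed value:
  p_1 = 0.0197572
  p_2 = 0.218617
  p_3 = 0.212469
  p_4 = 0.20872
Prior × likelihood for each component:
  π_1·p_1 = 0.19 × 0.0197572 = 0.00375387
  π_2·p_2 = 0.27 × 0.218617 = 0.0590266
  π_3·p_3 = 0.38 × 0.212469 = 0.0807383
  π_4·p_4 = 0.16 × 0.20872 = 0.0333952
Denominator: 0.00375387 + 0.0590266 + 0.0807383 + 0.0333952 = 0.176914
So the posterior for Mode 4 is 0.0333952 / 0.176914 ≈ 0.1888.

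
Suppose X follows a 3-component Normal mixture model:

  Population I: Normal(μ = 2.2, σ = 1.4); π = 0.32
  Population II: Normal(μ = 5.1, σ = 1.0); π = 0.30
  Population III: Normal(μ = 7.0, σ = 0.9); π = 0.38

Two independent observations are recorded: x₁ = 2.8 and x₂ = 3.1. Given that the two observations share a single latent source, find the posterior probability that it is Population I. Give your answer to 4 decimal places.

Posterior ∝ prior × likelihood, so P(k | x) ∝ π_k f_k(x); normalise over all components.
Since both observations come from the same component, the likelihood for component k is f_k(x₁)·f_k(x₂).
  p_I = [0.259955] × [0.231762] = 0.0602477
  p_II = [0.028327] × [0.053991] = 0.0015294
  p_III = [8.27338e-06] × [3.70787e-05] = 3.06767e-10
Prior × likelihood for each component:
  π_I·p_I = 0.32 × 0.0602477 = 0.0192793
  π_II·p_II = 0.30 × 0.0015294 = 0.000458821
  π_III·p_III = 0.38 × 3.06767e-10 = 1.16571e-10
Denominator: 0.0192793 + 0.000458821 + 1.16571e-10 = 0.0197381
P(Population I | x₁,x₂) ≈ 0.9768

0.9768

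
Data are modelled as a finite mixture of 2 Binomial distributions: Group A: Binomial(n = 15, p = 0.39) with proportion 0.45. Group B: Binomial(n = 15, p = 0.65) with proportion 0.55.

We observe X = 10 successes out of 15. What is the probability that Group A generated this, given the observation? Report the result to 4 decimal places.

0.0737

Posterior ∝ prior × likelihood, so P(k | x) ∝ π_k f_k(x); normalise over all components.
Component likelihoods at x = 10 successes out of 15:
  p_A = C(15,10)·0.39^10·0.61^5 = 3003·8.14041e-05·0.0844596 = 0.0206467
  p_B = C(15,10)·0.65^10·0.35^5 = 3003·0.0134627·0.00525219 = 0.212339
Multiply by the mixture weights:
  π_A·p_A = 0.45 × 0.0206467 = 0.00929101
  π_B·p_B = 0.55 × 0.212339 = 0.116786
Denominator: 0.00929101 + 0.116786 = 0.126077
Responsibility of Group A: 0.00929101 / 0.126077 ≈ 0.0737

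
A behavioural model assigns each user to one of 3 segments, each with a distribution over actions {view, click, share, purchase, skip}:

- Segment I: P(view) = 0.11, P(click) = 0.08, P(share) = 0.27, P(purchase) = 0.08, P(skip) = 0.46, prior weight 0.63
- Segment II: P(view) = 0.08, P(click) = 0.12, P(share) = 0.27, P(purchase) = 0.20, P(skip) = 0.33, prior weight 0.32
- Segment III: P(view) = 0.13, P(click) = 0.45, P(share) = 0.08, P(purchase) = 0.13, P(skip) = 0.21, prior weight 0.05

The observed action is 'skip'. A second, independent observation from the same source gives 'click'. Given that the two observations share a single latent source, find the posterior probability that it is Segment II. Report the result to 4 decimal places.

0.3123

Posterior ∝ prior × likelihood, so P(k | x) ∝ w_k f_k(x); normalise over all components.
Since both observations come from the same component, the likelihood for component k is f_k(x₁)·f_k(x₂).
  L_I = [0.46] × [0.08] = 0.0368
  L_II = [0.33] × [0.12] = 0.0396
  L_III = [0.21] × [0.45] = 0.0945
Weight by the priors:
  w_I·L_I = 0.63 × 0.0368 = 0.023184
  w_II·L_II = 0.32 × 0.0396 = 0.012672
  w_III·L_III = 0.05 × 0.0945 = 0.004725
Normaliser: 0.023184 + 0.012672 + 0.004725 = 0.040581
So the posterior for Segment II is 0.012672 / 0.040581 ≈ 0.3123.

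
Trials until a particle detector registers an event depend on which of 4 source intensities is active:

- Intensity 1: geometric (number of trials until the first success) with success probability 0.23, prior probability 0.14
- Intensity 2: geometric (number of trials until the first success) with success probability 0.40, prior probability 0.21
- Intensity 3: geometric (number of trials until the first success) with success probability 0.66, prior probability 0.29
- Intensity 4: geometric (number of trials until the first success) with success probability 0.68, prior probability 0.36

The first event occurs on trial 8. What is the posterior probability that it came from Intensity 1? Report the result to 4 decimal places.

0.6708

Posterior ∝ prior × likelihood, so P(k | x) ∝ w_k f_k(x); normalise over all components.
Component likelihoods at x = 8:
  p_1 = 0.23·(1−0.23)^7 = 0.23·0.160485 = 0.0369116
  p_2 = 0.40·(1−0.40)^7 = 0.40·0.0279936 = 0.0111974
  p_3 = 0.66·(1−0.66)^7 = 0.66·0.000525234 = 0.000346654
  p_4 = 0.68·(1−0.68)^7 = 0.68·0.000343597 = 0.000233646
Weight by the priors:
  w_1·p_1 = 0.14 × 0.0369116 = 0.00516762
  w_2·p_2 = 0.21 × 0.0111974 = 0.00235146
  w_3·p_3 = 0.29 × 0.000346654 = 0.00010053
  w_4·p_4 = 0.36 × 0.000233646 = 8.41126e-05
Denominator: 0.00516762 + 0.00235146 + 0.00010053 + 8.41126e-05 = 0.00770373
P(Intensity 1 | x) = 0.00516762 / 0.00770373 ≈ 0.6708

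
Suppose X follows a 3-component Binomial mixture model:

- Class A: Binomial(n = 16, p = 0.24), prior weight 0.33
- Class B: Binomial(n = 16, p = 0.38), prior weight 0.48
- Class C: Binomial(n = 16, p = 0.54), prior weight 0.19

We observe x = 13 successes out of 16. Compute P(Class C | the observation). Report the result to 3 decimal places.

P(component k | x) = w_k·f_k(x) / marginal(x), where marginal(x) = Σ_j w_j·f_j(x).
Binomial probabilities:
  p_A = C(16,13)·0.24^13·0.76^3 = 560·8.76488e-09·0.438976 = 2.15464e-06
  p_B = C(16,13)·0.38^13·0.62^3 = 560·3.44498e-06·0.238328 = 0.00045978
  p_C = C(16,13)·0.54^13·0.46^3 = 560·0.000331985·0.097336 = 0.0180959
Prior × likelihood for each component:
  w_A·p_A = 0.33 × 2.15464e-06 = 7.11032e-07
  w_B·p_B = 0.48 × 0.00045978 = 0.000220694
  w_C·p_C = 0.19 × 0.0180959 = 0.00343822
Evidence: 7.11032e-07 + 0.000220694 + 0.00343822 = 0.00365963
Responsibility of Class C: 0.00343822 / 0.00365963 ≈ 0.940

0.940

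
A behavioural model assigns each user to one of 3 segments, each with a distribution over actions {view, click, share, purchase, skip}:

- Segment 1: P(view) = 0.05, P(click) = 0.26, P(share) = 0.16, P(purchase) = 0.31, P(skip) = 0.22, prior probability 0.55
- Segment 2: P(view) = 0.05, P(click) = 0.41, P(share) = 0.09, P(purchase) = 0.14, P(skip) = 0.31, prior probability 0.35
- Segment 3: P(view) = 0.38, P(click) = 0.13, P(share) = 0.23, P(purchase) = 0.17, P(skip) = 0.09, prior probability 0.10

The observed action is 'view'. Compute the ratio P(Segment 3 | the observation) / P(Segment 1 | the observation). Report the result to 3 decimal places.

1.382

Posterior odds = (π_i f_i(x)) / (π_j f_j(x)); the normalising sum cancels.
Component likelihoods at x = 'view':
  L_1 = P(view | comp) = 0.05
  L_2 = P(view | comp) = 0.05
  L_3 = P(view | comp) = 0.38
0.038 / 0.0275 ≈ 1.382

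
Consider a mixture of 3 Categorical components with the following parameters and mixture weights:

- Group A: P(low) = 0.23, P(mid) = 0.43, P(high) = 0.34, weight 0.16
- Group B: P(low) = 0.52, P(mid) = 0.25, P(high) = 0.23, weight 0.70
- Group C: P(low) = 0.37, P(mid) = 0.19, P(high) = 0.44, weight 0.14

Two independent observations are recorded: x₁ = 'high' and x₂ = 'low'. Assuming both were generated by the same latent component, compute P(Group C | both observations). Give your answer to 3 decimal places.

0.191

P(component k | x) = w_k·f_k(x) / marginal(x), where marginal(x) = Σ_j w_j·f_j(x).
Since both observations come from the same component, the likelihood for component k is f_k(x₁)·f_k(x₂).
  L_A = [0.34] × [0.23] = 0.0782
  L_B = [0.23] × [0.52] = 0.1196
  L_C = [0.44] × [0.37] = 0.1628
Weight by the priors:
  w_A·L_A = 0.16 × 0.0782 = 0.012512
  w_B·L_B = 0.70 × 0.1196 = 0.08372
  w_C·L_C = 0.14 × 0.1628 = 0.022792
Evidence: 0.012512 + 0.08372 + 0.022792 = 0.119024
So the posterior for Group C is 0.022792 / 0.119024 ≈ 0.191.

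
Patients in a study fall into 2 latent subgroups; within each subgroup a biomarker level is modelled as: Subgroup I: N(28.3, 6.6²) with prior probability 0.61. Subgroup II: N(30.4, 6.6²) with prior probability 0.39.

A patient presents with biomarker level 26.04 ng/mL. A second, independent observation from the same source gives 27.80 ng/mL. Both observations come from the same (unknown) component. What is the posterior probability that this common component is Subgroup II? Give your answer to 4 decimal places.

The responsibility of component k is w_k f_k(x) divided by Σ_j w_j f_j(x).
Since both observations come from the same component, the likelihood for component k is f_k(x₁)·f_k(x₂).
  p_I = [0.0570039] × [0.0602726] = 0.00343577
  p_II = [0.0485963] × [0.0559329] = 0.00271813
Prior × likelihood for each component:
  w_I·p_I = 0.61 × 0.00343577 = 0.00209582
  w_II·p_II = 0.39 × 0.00271813 = 0.00106007
Normaliser: 0.00209582 + 0.00106007 = 0.00315589
P(Subgroup II | x) ≈ 0.3359

0.3359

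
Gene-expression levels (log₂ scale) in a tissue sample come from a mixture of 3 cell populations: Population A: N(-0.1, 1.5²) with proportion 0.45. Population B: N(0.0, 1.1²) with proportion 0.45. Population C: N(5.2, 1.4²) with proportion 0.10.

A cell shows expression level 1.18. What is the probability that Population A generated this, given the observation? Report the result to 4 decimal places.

Posterior ∝ prior × likelihood, so P(k | x) ∝ P(Z=k) f_k(x); normalise over all components.
Evaluate each component's likelihood at the observed value:
  L_A = 0.184798
  L_B = 0.204003
  L_C = 0.00461722
Weight by the priors:
  P(Z=A)·L_A = 0.45 × 0.184798 = 0.0831591
  P(Z=B)·L_B = 0.45 × 0.204003 = 0.0918013
  P(Z=C)·L_C = 0.10 × 0.00461722 = 0.000461722
Denominator: 0.0831591 + 0.0918013 + 0.000461722 = 0.175422
P(Population A | data) = 0.0831591 / 0.175422 ≈ 0.4741

0.4741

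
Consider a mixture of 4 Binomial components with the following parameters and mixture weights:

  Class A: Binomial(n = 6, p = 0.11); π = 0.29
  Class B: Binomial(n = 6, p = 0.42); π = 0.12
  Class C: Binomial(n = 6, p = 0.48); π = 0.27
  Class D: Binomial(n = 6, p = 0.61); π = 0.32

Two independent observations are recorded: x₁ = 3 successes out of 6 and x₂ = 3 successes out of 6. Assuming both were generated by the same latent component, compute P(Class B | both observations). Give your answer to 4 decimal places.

0.1687

The responsibility of component k is π_k f_k(x) divided by Σ_j π_j f_j(x).
Since both observations come from the same component, the likelihood for component k is f_k(x₁)·f_k(x₂).
  f_A = [0.0187663] × [0.0187663] = 0.000352173
  f_B = [0.289109] × [0.289109] = 0.0835841
  f_C = [0.311002] × [0.311002] = 0.0967225
  f_D = [0.269286] × [0.269286] = 0.0725148
Multiply by the mixture weights:
  π_A·f_A = 0.29 × 0.000352173 = 0.00010213
  π_B·f_B = 0.12 × 0.0835841 = 0.0100301
  π_C·f_C = 0.27 × 0.0967225 = 0.0261151
  π_D·f_D = 0.32 × 0.0725148 = 0.0232047
Evidence: 0.00010213 + 0.0100301 + 0.0261151 + 0.0232047 = 0.059452
P(Class B | x₁,x₂) ≈ 0.1687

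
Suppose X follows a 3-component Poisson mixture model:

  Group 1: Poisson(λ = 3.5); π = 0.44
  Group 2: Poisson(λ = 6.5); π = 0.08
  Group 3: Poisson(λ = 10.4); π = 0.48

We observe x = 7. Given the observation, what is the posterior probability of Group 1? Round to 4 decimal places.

0.2539

By Bayes' theorem, P(k | x) = π_k f_k(x) / Σ_j π_j f_j(x).
Component likelihoods at x = 7:
  f_1 = 0.0385492
  f_2 = 0.146234
  f_3 = 0.0794585
Weight by the priors:
  π_1·f_1 = 0.44 × 0.0385492 = 0.0169616
  π_2·f_2 = 0.08 × 0.146234 = 0.0116987
  π_3·f_3 = 0.48 × 0.0794585 = 0.0381401
Denominator: 0.0169616 + 0.0116987 + 0.0381401 = 0.0668004
So the posterior for Group 1 is 0.0169616 / 0.0668004 ≈ 0.2539.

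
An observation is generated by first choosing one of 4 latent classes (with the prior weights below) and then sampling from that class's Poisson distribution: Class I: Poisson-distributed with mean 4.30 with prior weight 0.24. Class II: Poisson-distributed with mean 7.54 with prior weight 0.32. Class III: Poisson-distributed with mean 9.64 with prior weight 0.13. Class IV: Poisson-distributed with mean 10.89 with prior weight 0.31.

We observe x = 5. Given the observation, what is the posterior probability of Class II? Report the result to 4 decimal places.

By Bayes' theorem, P(k | x) = π_k f_k(x) / Σ_j π_j f_j(x).
Evaluate each component's likelihood at the observed value:
  L_I = 0.166224
  L_II = 0.107918
  L_III = 0.0451445
  L_IV = 0.0237953
Multiply by the mixture weights:
  π_I·L_I = 0.24 × 0.166224 = 0.0398939
  π_II·L_II = 0.32 × 0.107918 = 0.0345339
  π_III·L_III = 0.13 × 0.0451445 = 0.00586879
  π_IV·L_IV = 0.31 × 0.0237953 = 0.00737654
Sum: 0.0398939 + 0.0345339 + 0.00586879 + 0.00737654 = 0.087673
So the posterior for Class II is 0.0345339 / 0.087673 ≈ 0.3939.

0.3939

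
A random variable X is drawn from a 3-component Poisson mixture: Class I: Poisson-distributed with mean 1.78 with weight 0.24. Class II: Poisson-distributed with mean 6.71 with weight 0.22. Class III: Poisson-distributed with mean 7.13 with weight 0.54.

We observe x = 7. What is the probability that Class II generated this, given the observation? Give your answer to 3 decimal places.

Posterior ∝ prior × likelihood, so P(k | x) ∝ P(Z=k) f_k(x); normalise over all components.
Component likelihoods at x = 7:
  f_I = 0.00189437
  f_II = 0.148085
  f_III = 0.148825
Multiply by the mixture weights:
  P(Z=I)·f_I = 0.24 × 0.00189437 = 0.000454649
  P(Z=II)·f_II = 0.22 × 0.148085 = 0.0325787
  P(Z=III)·f_III = 0.54 × 0.148825 = 0.0803656
Sum: 0.000454649 + 0.0325787 + 0.0803656 = 0.113399
P(Class II | x) = 0.0325787 / 0.113399 ≈ 0.287

0.287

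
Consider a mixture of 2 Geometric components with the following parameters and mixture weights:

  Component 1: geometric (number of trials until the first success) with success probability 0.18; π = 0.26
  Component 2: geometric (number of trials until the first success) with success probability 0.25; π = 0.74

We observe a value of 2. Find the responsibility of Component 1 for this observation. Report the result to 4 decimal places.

Apply Bayes' rule: the posterior for each component is proportional to its prior times its likelihood at x.
Component likelihoods at x = 2:
  L_1 = 0.1476
  L_2 = 0.1875
Weight by the priors:
  π_1·L_1 = 0.26 × 0.1476 = 0.038376
  π_2·L_2 = 0.74 × 0.1875 = 0.13875
Sum: 0.038376 + 0.13875 = 0.177126
P(Component 1 | x) = 0.038376 / 0.177126 ≈ 0.2167

0.2167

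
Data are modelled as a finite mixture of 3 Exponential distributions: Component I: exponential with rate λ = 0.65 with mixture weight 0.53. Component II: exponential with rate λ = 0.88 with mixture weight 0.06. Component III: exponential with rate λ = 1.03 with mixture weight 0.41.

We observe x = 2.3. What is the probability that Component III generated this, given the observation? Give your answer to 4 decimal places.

By Bayes' theorem, P(k | x) = w_k f_k(x) / Σ_j w_j f_j(x).
Evaluate each component's likelihood at the observed value:
  p_I = 0.65·e^(−0.65·2.3) = 0.65·e^(−1.4950) = 0.145762
  p_II = 0.88·e^(−0.88·2.3) = 0.88·e^(−2.0240) = 0.116271
  p_III = 1.03·e^(−1.03·2.3) = 1.03·e^(−2.3690) = 0.0963815
Weight by the priors:
  w_I·p_I = 0.53 × 0.145762 = 0.0772536
  w_II·p_II = 0.06 × 0.116271 = 0.00697625
  w_III·p_III = 0.41 × 0.0963815 = 0.0395164
Marginal: 0.0772536 + 0.00697625 + 0.0395164 = 0.123746
So the posterior for Component III is 0.0395164 / 0.123746 ≈ 0.3193.

0.3193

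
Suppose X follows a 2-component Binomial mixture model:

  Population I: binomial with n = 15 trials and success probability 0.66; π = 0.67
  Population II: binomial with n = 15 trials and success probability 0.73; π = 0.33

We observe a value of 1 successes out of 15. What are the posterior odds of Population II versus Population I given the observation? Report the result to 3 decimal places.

Since P(k|x) ∝ π_k f_k(x), the posterior odds are π_i f_i(x) / (π_j f_j(x)).
Component likelihoods at x = 1 successes out of 15:
  p_I = C(15,1)·0.66^1·0.34^14 = 15·0.66·2.7587e-07 = 2.73112e-06
  p_II = C(15,1)·0.73^1·0.27^14 = 15·0.73·1.09419e-08 = 1.19814e-07
Posterior odds = (π_II·p_II) / (π_I·p_I) = (0.33·1.19814e-07) / (0.67·2.73112e-06) = 3.95386e-08 / 1.82985e-06 ≈ 0.022

0.022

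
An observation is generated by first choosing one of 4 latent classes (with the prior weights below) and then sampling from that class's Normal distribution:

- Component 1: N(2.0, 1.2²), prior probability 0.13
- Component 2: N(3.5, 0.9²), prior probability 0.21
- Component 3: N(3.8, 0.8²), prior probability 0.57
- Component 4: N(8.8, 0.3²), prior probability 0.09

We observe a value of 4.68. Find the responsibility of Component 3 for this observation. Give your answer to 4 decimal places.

0.7831

By Bayes' theorem, P(k | x) = w_k f_k(x) / Σ_j w_j f_j(x).
Evaluate each component's likelihood at the observed value:
  L_1 = 0.0274566
  L_2 = 0.187667
  L_3 = 0.272315
  L_4 = 1.47521e-41
Unnormalised posteriors:
  w_1·L_1 = 0.13 × 0.0274566 = 0.00356936
  w_2·L_2 = 0.21 × 0.187667 = 0.0394101
  w_3·L_3 = 0.57 × 0.272315 = 0.15522
  w_4·L_4 = 0.09 × 1.47521e-41 = 1.32769e-42
Sum: 0.00356936 + 0.0394101 + 0.15522 + 1.32769e-42 = 0.198199
Responsibility of Component 3: 0.15522 / 0.198199 ≈ 0.7831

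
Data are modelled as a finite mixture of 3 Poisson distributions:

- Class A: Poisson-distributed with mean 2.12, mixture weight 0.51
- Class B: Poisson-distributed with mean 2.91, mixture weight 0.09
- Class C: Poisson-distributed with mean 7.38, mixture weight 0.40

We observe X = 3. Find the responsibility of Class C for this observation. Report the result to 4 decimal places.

0.1246

By Bayes' theorem, P(k | x) = π_k f_k(x) / Σ_j π_j f_j(x).
Component likelihoods at x = 3:
  L_A = e^(−2.12)·2.12^3/3! = 0.190613
  L_B = e^(−2.91)·2.91^3/3! = 0.223733
  L_C = e^(−7.38)·7.38^3/3! = 0.0417758
Multiply by the mixture weights:
  π_A·L_A = 0.51 × 0.190613 = 0.0972125
  π_B·L_B = 0.09 × 0.223733 = 0.020136
  π_C·L_C = 0.40 × 0.0417758 = 0.0167103
Evidence: 0.0972125 + 0.020136 + 0.0167103 = 0.134059
P(Class C | the observation) = 0.0167103 / 0.134059 ≈ 0.1246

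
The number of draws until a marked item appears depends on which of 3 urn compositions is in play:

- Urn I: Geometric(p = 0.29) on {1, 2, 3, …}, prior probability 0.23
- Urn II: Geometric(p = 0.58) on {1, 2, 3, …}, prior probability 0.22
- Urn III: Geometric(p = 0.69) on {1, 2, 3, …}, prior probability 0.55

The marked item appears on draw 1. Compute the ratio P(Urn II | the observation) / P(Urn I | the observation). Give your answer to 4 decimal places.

Only the two components matter; the odds are (π_i f_i(x)) / (π_j f_j(x)).
Evaluate each component's likelihood at the observed value:
  L_I = 0.29·(1−0.29)^0 = 0.29·1 = 0.29
  L_II = 0.58·(1−0.58)^0 = 0.58·1 = 0.58
  L_III = 0.69·(1−0.69)^0 = 0.69·1 = 0.69
Posterior odds = (π_II·L_II) / (π_I·L_I) = (0.22·0.58) / (0.23·0.29) = 0.1276 / 0.0667 ≈ 1.9130

1.9130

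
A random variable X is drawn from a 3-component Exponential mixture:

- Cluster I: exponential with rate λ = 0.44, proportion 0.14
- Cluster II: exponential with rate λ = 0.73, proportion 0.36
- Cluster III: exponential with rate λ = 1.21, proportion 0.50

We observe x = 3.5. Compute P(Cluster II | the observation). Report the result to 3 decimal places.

0.482

The responsibility of component k is π_k f_k(x) divided by Σ_j π_j f_j(x).
Component likelihoods at x = 3.5:
  p_I = 0.44·e^(−0.44·3.5) = 0.44·e^(−1.5400) = 0.0943277
  p_II = 0.73·e^(−0.73·3.5) = 0.73·e^(−2.5550) = 0.0567153
  p_III = 1.21·e^(−1.21·3.5) = 1.21·e^(−4.2350) = 0.0175206
Unnormalised posteriors:
  π_I·p_I = 0.14 × 0.0943277 = 0.0132059
  π_II·p_II = 0.36 × 0.0567153 = 0.0204175
  π_III·p_III = 0.50 × 0.0175206 = 0.00876029
Normaliser: 0.0132059 + 0.0204175 + 0.00876029 = 0.0423837
So the posterior for Cluster II is 0.0204175 / 0.0423837 ≈ 0.482.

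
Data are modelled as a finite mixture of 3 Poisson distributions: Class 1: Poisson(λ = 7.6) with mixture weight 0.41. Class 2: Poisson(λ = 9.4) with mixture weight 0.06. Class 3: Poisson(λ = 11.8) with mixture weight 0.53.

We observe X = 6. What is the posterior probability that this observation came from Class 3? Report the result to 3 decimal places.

0.200

The responsibility of component k is w_k f_k(x) divided by Σ_j w_j f_j(x).
Component likelihoods at x = 6:
  p_1 = 0.13394
  p_2 = 0.0792623
  p_3 = 0.0281374
Weight by the priors:
  w_1·p_1 = 0.41 × 0.13394 = 0.0549155
  w_2·p_2 = 0.06 × 0.0792623 = 0.00475574
  w_3·p_3 = 0.53 × 0.0281374 = 0.0149128
Normaliser: 0.0549155 + 0.00475574 + 0.0149128 = 0.0745841
P(Class 3 | data) ≈ 0.200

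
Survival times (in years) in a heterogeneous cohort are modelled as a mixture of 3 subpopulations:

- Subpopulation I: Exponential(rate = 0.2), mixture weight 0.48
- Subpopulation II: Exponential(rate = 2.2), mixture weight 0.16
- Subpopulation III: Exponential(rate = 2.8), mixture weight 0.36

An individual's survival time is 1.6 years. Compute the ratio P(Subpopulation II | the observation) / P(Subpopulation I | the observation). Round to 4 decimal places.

0.1495

Since P(k|x) ∝ w_k f_k(x), the posterior odds are w_i f_i(x) / (w_j f_j(x)).
Exponential densities:
  p_I = 0.2·e^(−0.2·1.6) = 0.2·e^(−0.3200) = 0.14523
  p_II = 2.2·e^(−2.2·1.6) = 2.2·e^(−3.5200) = 0.0651188
  p_III = 2.8·e^(−2.8·1.6) = 2.8·e^(−4.4800) = 0.0317336
Odds = (0.16/0.48) × (0.0651188/0.14523) = 0.333333 × 0.448384 ≈ 0.1495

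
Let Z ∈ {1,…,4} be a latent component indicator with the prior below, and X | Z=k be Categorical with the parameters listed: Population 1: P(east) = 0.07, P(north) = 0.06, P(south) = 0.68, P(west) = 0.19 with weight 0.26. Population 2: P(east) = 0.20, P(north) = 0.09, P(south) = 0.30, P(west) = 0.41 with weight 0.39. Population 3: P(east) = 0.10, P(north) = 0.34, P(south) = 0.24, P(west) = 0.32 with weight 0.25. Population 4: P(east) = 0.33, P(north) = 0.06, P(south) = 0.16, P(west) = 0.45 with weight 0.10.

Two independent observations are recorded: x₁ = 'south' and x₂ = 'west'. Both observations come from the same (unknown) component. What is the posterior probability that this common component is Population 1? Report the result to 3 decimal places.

Apply Bayes' rule: the posterior for each component is proportional to its prior times its likelihood at x.
Since both observations come from the same component, the likelihood for component k is f_k(x₁)·f_k(x₂).
  f_1 = [0.68] × [0.19] = 0.1292
  f_2 = [0.3] × [0.41] = 0.123
  f_3 = [0.24] × [0.32] = 0.0768
  f_4 = [0.16] × [0.45] = 0.072
Multiply by the mixture weights:
  w_1·f_1 = 0.26 × 0.1292 = 0.033592
  w_2·f_2 = 0.39 × 0.123 = 0.04797
  w_3·f_3 = 0.25 × 0.0768 = 0.0192
  w_4·f_4 = 0.10 × 0.072 = 0.0072
Normaliser: 0.033592 + 0.04797 + 0.0192 + 0.0072 = 0.107962
P(Population 1 | x₁,x₂) = 0.033592 / 0.107962 ≈ 0.311

0.311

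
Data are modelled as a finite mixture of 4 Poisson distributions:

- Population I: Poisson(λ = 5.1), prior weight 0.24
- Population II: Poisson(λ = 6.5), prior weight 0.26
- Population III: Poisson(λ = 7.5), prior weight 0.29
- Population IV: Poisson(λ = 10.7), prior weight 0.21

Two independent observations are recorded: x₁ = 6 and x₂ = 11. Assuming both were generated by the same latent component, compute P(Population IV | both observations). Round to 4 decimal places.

By Bayes' theorem, P(k | x) = P(Z=k) f_k(x) / Σ_j P(Z=j) f_j(x).
Since both observations come from the same component, the likelihood for component k is f_k(x₁)·f_k(x₂).
  f_I = [e^(−5.1)·5.1^6/6! = 0.149] × [0.00927287] = 0.00138166
  f_II = [e^(−6.5)·6.5^6/6! = 0.157483] × [0.0329592] = 0.00519052
  f_III = [e^(−7.5)·7.5^6/6! = 0.136718] × [0.0585207] = 0.00800085
  f_IV = [e^(−10.7)·10.7^6/6! = 0.0469915] × [0.118882] = 0.00558643
Prior × likelihood for each component:
  P(Z=I)·f_I = 0.24 × 0.00138166 = 0.000331598
  P(Z=II)·f_II = 0.26 × 0.00519052 = 0.00134953
  P(Z=III)·f_III = 0.29 × 0.00800085 = 0.00232025
  P(Z=IV)·f_IV = 0.21 × 0.00558643 = 0.00117315
Marginal: 0.000331598 + 0.00134953 + 0.00232025 + 0.00117315 = 0.00517453
Responsibility of Population IV: 0.00117315 / 0.00517453 ≈ 0.2267

0.2267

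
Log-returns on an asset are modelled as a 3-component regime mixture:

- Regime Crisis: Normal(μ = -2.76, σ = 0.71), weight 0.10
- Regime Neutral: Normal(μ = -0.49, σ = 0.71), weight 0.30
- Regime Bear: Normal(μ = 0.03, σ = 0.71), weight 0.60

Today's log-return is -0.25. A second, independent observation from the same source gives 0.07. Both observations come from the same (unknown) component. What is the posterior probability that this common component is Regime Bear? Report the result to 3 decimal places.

The responsibility of component k is π_k f_k(x) divided by Σ_j π_j f_j(x).
Since both observations come from the same component, the likelihood for component k is f_k(x₁)·f_k(x₂).
  p_Crisis = [(1/(0.71·√(2π)))·exp(−(-0.25−-2.76)²/(2·0.71²)) = 0.561891·exp(-6.24886) = 0.00108594] × [0.000199398] = 2.16534e-07
  p_Neutral = [(1/(0.71·√(2π)))·exp(−(-0.25−-0.49)²/(2·0.71²)) = 0.561891·exp(-0.05713) = 0.530689] × [0.411685] = 0.218476
  p_Bear = [(1/(0.71·√(2π)))·exp(−(-0.25−0.03)²/(2·0.71²)) = 0.561891·exp(-0.07776) = 0.519852] × [0.561] = 0.291637
Weight by the priors:
  π_Crisis·p_Crisis = 0.10 × 2.16534e-07 = 2.16534e-08
  π_Neutral·p_Neutral = 0.30 × 0.218476 = 0.0655429
  π_Bear·p_Bear = 0.60 × 0.291637 = 0.174982
Sum: 2.16534e-08 + 0.0655429 + 0.174982 = 0.240525
P(Regime Bear | x) ≈ 0.728

0.728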